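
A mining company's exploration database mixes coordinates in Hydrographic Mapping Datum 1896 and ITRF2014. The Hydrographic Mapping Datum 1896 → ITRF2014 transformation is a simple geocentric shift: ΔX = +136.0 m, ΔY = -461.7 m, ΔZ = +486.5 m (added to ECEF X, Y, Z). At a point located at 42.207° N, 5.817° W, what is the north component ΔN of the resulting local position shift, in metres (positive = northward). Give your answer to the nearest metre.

ΔN = 238 m

At φ = 42.207°, λ = -5.817°: sin φ = 0.671811, cos φ = 0.740723, sin λ = -0.101351, cos λ = 0.994851.
ΔN = −sin φ cos λ·ΔX − sin φ sin λ·ΔY + cos φ·ΔZ = −(0.671811)(0.994851)(136.0) − (0.671811)(-0.101351)(-461.7) + (0.740723)(486.5) = 238.03 m.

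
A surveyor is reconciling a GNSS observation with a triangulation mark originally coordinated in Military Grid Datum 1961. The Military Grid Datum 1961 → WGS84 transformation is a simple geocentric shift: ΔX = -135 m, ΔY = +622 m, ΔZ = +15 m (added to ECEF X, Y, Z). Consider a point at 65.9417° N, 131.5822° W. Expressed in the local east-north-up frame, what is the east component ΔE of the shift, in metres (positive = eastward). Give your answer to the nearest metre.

At φ = 65.9417°, λ = -131.5822°: sin φ = 0.913131, cos φ = 0.407666, sin λ = -0.748004, cos λ = -0.663694.
ΔE = −sin λ·ΔX + cos λ·ΔY = −(-0.748004)·(-135) + (-0.663694)·(622) = -513.80 m.

ΔE = -514 m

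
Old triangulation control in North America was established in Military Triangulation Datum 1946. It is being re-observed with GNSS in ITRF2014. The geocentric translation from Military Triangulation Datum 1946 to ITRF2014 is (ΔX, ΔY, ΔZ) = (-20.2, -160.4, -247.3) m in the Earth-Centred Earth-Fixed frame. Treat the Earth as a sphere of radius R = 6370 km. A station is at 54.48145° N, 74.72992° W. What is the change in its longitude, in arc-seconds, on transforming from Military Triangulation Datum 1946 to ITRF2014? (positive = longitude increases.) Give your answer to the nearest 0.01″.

Δλ = -3.44″

sin φ = 0.813927, cos φ = 0.580967, sin λ = -0.964695, cos λ = 0.263369.
East component: ΔE = −sin λ·ΔX + cos λ·ΔY = −(-0.964695)(-20.2) + (0.263369)(-160.4) = -61.73 m.
1° of latitude spans πR/180 = 111177 m; at latitude φ, 1° of longitude spans that × cos φ = 64590.4 m, so Δλ = -61.73 / 64590.4 × 3600 = -3.441″.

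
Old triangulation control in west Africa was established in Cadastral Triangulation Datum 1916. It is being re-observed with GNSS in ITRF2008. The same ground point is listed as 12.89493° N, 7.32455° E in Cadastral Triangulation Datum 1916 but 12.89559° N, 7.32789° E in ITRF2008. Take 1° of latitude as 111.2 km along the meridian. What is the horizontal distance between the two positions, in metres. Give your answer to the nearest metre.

369 m

Δφ = 12.89559° − 12.89493° = +0.00066°; Δλ = 7.32789° − 7.32455° = +0.00334°.
ΔN = Δφ × 111200 = 73.4 m; ΔE = Δλ × 111200 × cos(12.89493°) = +0.00334 × 111200 × 0.974781 = 362.0 m.
Distance = √(ΔE² + ΔN²) = √(362.0² + 73.4²) = 369.4 m.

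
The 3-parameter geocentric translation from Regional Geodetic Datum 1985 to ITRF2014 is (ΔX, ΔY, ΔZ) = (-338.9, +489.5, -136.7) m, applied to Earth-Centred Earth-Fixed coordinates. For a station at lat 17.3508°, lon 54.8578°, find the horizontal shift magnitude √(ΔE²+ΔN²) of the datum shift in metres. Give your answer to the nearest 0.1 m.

590.8 m

At φ = 17.3508°, λ = 54.8578°: sin φ = 0.298221, cos φ = 0.954497, sin λ = 0.817726, cos λ = 0.575608.
ΔE = −sin λ·ΔX + cos λ·ΔY = −(0.817726)·(-338.9) + (0.575608)·(489.5) = 558.89 m.
ΔN = −sin φ cos λ·ΔX − sin φ sin λ·ΔY + cos φ·ΔZ = −(0.298221)(0.575608)(-338.9) − (0.298221)(0.817726)(489.5) + (0.954497)(-136.7) = -191.68 m.
Horizontal magnitude = √(ΔE² + ΔN²) = √(558.89² + (-191.68)²) = 590.84 m.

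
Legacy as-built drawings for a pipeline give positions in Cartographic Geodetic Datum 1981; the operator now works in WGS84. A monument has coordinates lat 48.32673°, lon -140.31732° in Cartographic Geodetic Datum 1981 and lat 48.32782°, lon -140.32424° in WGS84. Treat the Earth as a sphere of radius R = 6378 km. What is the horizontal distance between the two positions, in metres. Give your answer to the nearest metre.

Δφ = 48.32782° − 48.32673° = +0.00109°; Δλ = -140.32424° − -140.31732° = -0.00692°.
1° along a meridian = πR/180 = 111317 m.
ΔN = Δφ × 111317 = 121.3 m; ΔE = Δλ × 111317 × cos(48.32673°) = -0.00692 × 111317 × 0.664882 = -512.2 m.
Distance = √(ΔE² + ΔN²) = √((-512.2)² + 121.3²) = 526.3 m.

526 m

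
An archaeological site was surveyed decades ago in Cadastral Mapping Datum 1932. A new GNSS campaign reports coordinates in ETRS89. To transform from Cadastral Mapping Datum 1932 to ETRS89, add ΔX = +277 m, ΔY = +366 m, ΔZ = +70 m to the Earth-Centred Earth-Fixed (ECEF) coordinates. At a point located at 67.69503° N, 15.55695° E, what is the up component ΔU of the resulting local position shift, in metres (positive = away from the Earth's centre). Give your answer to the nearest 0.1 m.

ΔU = 203.3 m

The local up (radial) axis is (cos φ cos λ, cos φ sin λ, sin φ), giving ΔU = 101.280 + 37.255 + 64.762 = 203.30 m.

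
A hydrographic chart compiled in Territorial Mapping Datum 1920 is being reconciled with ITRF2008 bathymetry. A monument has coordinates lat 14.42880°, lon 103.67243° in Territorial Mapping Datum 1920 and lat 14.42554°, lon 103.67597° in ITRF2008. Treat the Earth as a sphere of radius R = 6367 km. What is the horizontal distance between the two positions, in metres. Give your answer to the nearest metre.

526 m

Δφ = 14.42554° − 14.42880° = -0.00326°; Δλ = 103.67597° − 103.67243° = +0.00354°.
1° along a meridian = πR/180 = 111125 m.
ΔN = Δφ × 111125 = -362.3 m; ΔE = Δλ × 111125 × cos(14.42880°) = +0.00354 × 111125 × 0.968458 = 381.0 m.
Distance = √(ΔE² + ΔN²) = √(381.0² + (-362.3)²) = 525.7 m.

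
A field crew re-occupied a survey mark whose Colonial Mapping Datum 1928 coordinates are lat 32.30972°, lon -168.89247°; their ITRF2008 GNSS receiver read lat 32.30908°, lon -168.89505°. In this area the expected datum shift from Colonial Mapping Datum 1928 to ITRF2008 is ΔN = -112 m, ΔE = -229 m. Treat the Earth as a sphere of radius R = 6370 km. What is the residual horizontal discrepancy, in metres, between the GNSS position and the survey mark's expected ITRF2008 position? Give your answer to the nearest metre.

Observed coordinate differences: Δφ = -0.00064°, Δλ = -0.00258°.
Converting to metres (1° lat = 111177 m, cos φ = 0.845171): observed ΔN = -71.2 m, observed ΔE = -242.4 m.
Subtracting the expected shift leaves a residual of -71.2 − (-112) = 40.8 m north and -242.4 − (-229) = -13.4 m east.
Residual distance = √(40.8² + (-13.4)²) = 43.0 m.

43 m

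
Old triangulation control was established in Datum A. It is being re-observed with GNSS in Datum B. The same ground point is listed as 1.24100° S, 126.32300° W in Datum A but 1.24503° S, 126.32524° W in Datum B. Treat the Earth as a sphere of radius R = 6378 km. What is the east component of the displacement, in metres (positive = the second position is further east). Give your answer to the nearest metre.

ΔE = -249 m

Δφ = -1.24503° − -1.24100° = -0.00403°; Δλ = -126.32524° − -126.32300° = -0.00224°.
1° along a meridian = πR/180 = 111317 m.
ΔN = Δφ × 111317 = -448.6 m; ΔE = Δλ × 111317 × cos(-1.24100°) = -0.00224 × 111317 × 0.999765 = -249.3 m.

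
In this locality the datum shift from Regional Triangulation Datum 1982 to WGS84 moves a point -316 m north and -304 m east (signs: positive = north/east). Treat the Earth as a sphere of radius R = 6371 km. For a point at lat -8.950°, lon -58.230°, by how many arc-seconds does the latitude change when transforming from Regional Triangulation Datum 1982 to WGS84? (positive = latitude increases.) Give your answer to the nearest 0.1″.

On a sphere of radius R, 1 rad of latitude = R, so Δφ = ΔN / R = -316.0 / 6371000 = -4.9600e-05 rad = -10.231″.

Δφ = -10.2″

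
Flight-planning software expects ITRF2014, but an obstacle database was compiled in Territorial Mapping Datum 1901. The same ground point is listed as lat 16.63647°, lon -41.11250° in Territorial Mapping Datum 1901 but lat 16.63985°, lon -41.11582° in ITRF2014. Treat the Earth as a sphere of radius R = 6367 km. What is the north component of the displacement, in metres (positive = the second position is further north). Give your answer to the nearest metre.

ΔN = 376 m

Δφ = 16.63985° − 16.63647° = +0.00338°; Δλ = -41.11582° − -41.11250° = -0.00332°.
1° along a meridian = πR/180 = 111125 m.
ΔN = Δφ × 111125 = 375.6 m; ΔE = Δλ × 111125 × cos(16.63647°) = -0.00332 × 111125 × 0.958141 = -353.5 m.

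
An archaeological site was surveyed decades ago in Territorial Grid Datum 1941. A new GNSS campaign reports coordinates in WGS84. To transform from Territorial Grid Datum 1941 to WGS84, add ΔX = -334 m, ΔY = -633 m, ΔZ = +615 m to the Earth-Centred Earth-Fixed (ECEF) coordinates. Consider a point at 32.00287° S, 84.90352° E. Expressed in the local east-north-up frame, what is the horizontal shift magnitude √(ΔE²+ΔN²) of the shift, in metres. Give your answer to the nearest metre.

At φ = -32.00287°, λ = 84.90352°: sin φ = -0.529962, cos φ = 0.848022, sin λ = 0.996047, cos λ = 0.088833.
ΔE = −sin λ·ΔX + cos λ·ΔY = −(0.996047)·(-334) + (0.088833)·(-633) = 276.45 m.
ΔN = −sin φ cos λ·ΔX − sin φ sin λ·ΔY + cos φ·ΔZ = −(-0.529962)(0.088833)(-334) − (-0.529962)(0.996047)(-633) + (0.848022)(615) = 171.67 m.
Horizontal magnitude = √(ΔE² + ΔN²) = √(276.45² + 171.67²) = 325.41 m.

325 m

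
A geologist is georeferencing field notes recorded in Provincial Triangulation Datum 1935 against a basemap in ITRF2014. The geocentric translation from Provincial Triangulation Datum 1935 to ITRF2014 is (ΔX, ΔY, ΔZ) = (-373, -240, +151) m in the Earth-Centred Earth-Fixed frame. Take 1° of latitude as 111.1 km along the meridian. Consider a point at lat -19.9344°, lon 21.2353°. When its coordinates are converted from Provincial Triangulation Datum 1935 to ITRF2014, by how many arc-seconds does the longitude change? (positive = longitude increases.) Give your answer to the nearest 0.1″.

sin φ = -0.340944, cos φ = 0.940084, sin λ = 0.362199, cos λ = 0.932101.
East component: ΔE = −sin λ·ΔX + cos λ·ΔY = −(0.362199)(-373) + (0.932101)(-240) = -88.60 m.
1° of latitude spans 111100 m; at latitude φ, 1° of longitude spans that × cos φ = 104443.3 m, so Δλ = -88.60 / 104443.3 × 3600 = -3.054″.

Δλ = -3.1″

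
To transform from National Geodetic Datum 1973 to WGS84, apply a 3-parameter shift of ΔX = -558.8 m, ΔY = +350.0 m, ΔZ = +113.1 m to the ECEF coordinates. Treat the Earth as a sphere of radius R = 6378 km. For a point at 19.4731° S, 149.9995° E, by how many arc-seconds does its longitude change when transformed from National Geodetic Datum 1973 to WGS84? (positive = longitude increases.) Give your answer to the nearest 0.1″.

sin φ = -0.333364, cos φ = 0.942798, sin λ = 0.500008, cos λ = -0.866021.
East component: ΔE = −sin λ·ΔX + cos λ·ΔY = −(0.500008)(-558.8) + (-0.866021)(350.0) = -23.70 m.
1° of latitude spans πR/180 = 111317 m; at latitude φ, 1° of longitude spans that × cos φ = 104949.6 m, so Δλ = -23.70 / 104949.6 × 3600 = -0.813″.

Δλ = -0.8″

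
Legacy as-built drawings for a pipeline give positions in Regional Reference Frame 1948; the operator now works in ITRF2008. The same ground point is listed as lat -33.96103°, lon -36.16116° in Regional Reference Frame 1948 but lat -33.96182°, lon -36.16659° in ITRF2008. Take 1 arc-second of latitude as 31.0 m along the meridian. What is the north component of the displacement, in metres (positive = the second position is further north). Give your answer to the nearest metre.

Δφ = -33.96182° − -33.96103° = -0.00079°; Δλ = -36.16659° − -36.16116° = -0.00543°.
1° of latitude = 3600 × 31.00 = 111600 m.
ΔN = Δφ × 111600 = -88.2 m; ΔE = Δλ × 111600 × cos(-33.96103°) = -0.00543 × 111600 × 0.829418 = -502.6 m.

ΔN = -88 m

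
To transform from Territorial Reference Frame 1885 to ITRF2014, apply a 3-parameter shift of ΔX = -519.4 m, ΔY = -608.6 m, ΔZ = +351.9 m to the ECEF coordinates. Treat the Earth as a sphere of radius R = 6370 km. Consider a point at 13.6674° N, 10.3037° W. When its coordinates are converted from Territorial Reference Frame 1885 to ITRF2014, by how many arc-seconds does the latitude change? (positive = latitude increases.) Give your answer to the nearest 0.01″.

Δφ = 14.15″

sin φ = 0.236285, cos φ = 0.971684, sin λ = -0.178866, cos λ = 0.983873.
North component: ΔN = −sin φ cos λ·ΔX − sin φ sin λ·ΔY + cos φ·ΔZ = −(0.236285)(0.983873)(-519.4) − (0.236285)(-0.178866)(-608.6) + (0.971684)(351.9) = 436.96 m.
1° of latitude spans πR/180 = 111177 m, so Δφ = 436.96 / 111177 × 3600 = 14.149″.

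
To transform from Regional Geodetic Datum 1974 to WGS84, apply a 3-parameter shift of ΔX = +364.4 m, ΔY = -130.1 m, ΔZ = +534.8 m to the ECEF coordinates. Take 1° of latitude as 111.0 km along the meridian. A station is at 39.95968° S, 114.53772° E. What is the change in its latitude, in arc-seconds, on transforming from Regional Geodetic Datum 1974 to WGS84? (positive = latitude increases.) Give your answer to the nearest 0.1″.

Δφ = 7.7″

sin φ = -0.642248, cos φ = 0.766497, sin λ = 0.909688, cos λ = -0.415292.
North component: ΔN = −sin φ cos λ·ΔX − sin φ sin λ·ΔY + cos φ·ΔZ = −(-0.642248)(-0.415292)(364.4) − (-0.642248)(0.909688)(-130.1) + (0.766497)(534.8) = 236.72 m.
1° of latitude spans 111000 m, so Δφ = 236.72 / 111000 × 3600 = 7.677″.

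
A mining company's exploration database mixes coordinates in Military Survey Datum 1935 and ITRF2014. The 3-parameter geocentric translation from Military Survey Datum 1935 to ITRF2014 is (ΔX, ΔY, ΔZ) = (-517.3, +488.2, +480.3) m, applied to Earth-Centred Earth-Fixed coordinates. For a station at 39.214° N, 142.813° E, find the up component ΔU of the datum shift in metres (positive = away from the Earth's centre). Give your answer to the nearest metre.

ΔU = 852 m

At φ = 39.214°, λ = 142.813°: sin φ = 0.632219, cos φ = 0.774790, sin λ = 0.604418, cos λ = -0.796667.
ΔU = cos φ cos λ·ΔX + cos φ sin λ·ΔY + sin φ·ΔZ = (0.774790)(-0.796667)(-517.3) + (0.774790)(0.604418)(488.2) + (0.632219)(480.3) = 851.58 m.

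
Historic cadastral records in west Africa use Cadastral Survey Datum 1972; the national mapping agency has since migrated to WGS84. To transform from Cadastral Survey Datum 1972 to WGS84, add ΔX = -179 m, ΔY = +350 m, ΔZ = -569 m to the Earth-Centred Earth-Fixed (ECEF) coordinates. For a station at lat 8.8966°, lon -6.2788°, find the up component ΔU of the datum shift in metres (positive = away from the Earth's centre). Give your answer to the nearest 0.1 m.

ΔU = -301.6 m

The local up (radial) axis is (cos φ cos λ, cos φ sin λ, sin φ), giving ΔU = -175.786 − 37.818 − 87.997 = -301.60 m.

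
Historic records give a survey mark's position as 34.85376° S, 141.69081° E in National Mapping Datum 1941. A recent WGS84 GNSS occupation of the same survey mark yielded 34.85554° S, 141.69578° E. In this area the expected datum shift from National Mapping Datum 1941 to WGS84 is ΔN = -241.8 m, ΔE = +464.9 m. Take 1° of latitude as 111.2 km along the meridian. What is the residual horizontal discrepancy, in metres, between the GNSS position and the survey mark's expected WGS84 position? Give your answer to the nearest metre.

45 m

Observed coordinate differences: Δφ = -0.00178°, Δλ = +0.00497°.
Converting to metres (1° lat = 111200 m, cos φ = 0.820613): observed ΔN = -197.9 m, observed ΔE = 453.5 m.
Subtracting the expected shift leaves a residual of -197.9 − (-241.8) = 43.9 m north and 453.5 − (464.9) = -11.4 m east.
Residual distance = √(43.9² + (-11.4)²) = 45.3 m.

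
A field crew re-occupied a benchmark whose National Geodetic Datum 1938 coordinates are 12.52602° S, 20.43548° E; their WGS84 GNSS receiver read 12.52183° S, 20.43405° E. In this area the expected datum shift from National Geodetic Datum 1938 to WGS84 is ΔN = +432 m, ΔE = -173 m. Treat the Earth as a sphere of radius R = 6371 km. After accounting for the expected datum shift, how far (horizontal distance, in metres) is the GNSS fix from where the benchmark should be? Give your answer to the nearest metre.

Observed coordinate differences: Δφ = +0.00419°, Δλ = -0.00143°.
Converting to metres (1° lat = 111195 m, cos φ = 0.976198): observed ΔN = 465.9 m, observed ΔE = -155.2 m.
Subtracting the expected shift leaves a residual of 465.9 − (432) = 33.9 m north and -155.2 − (-173) = 17.8 m east.
Residual distance = √(33.9² + 17.8²) = 38.3 m.

38 m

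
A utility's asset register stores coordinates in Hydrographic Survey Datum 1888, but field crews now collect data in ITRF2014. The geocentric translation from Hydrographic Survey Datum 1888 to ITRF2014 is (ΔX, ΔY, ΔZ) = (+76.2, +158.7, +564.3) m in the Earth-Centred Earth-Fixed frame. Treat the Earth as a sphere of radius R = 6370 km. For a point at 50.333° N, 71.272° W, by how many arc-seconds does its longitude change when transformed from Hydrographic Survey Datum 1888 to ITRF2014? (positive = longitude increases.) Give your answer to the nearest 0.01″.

sin φ = 0.769767, cos φ = 0.638325, sin λ = -0.947053, cos λ = 0.321076.
East component: ΔE = −sin λ·ΔX + cos λ·ΔY = −(-0.947053)(76.2) + (0.321076)(158.7) = 123.12 m.
1° of latitude spans πR/180 = 111177 m; at latitude φ, 1° of longitude spans that × cos φ = 70967.3 m, so Δλ = 123.12 / 70967.3 × 3600 = 6.246″.

Δλ = 6.25″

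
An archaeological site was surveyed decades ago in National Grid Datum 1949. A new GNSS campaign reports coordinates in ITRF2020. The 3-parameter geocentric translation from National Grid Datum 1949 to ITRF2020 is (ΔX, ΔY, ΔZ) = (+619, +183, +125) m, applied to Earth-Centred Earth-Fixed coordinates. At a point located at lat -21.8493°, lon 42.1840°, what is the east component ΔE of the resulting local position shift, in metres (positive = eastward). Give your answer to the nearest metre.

ΔE = -280 m

At φ = -21.8493°, λ = 42.1840°: sin φ = -0.372167, cos φ = 0.928166, sin λ = 0.671514, cos λ = 0.740992.
ΔE = −sin λ·ΔX + cos λ·ΔY = −(0.671514)·(619) + (0.740992)·(183) = -280.07 m.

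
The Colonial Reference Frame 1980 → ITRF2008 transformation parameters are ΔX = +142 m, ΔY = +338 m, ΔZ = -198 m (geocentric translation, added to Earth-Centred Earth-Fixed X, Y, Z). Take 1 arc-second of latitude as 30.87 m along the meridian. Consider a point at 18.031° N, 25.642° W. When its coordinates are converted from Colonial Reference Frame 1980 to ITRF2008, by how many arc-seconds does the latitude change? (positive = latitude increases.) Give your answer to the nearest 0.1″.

sin φ = 0.309532, cos φ = 0.950889, sin λ = -0.432747, cos λ = 0.901516.
North component: ΔN = −sin φ cos λ·ΔX − sin φ sin λ·ΔY + cos φ·ΔZ = −(0.309532)(0.901516)(142) − (0.309532)(-0.432747)(338) + (0.950889)(-198) = -182.63 m.
1° of latitude spans 3600 × 30.87 = 111132 m, so Δφ = -182.63 / 111132 × 3600 = -5.916″.

Δφ = -5.9″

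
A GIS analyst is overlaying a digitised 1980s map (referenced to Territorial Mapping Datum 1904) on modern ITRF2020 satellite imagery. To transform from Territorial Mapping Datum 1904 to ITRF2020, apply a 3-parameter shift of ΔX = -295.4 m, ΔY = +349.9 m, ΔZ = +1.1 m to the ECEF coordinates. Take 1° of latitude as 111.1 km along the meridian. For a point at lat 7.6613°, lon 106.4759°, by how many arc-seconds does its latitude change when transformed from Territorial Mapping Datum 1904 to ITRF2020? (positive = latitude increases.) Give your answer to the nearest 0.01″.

Δφ = -1.78″

sin φ = 0.133317, cos φ = 0.991073, sin λ = 0.958939, cos λ = -0.283612.
North component: ΔN = −sin φ cos λ·ΔX − sin φ sin λ·ΔY + cos φ·ΔZ = −(0.133317)(-0.283612)(-295.4) − (0.133317)(0.958939)(349.9) + (0.991073)(1.1) = -54.81 m.
1° of latitude spans 111100 m, so Δφ = -54.81 / 111100 × 3600 = -1.776″.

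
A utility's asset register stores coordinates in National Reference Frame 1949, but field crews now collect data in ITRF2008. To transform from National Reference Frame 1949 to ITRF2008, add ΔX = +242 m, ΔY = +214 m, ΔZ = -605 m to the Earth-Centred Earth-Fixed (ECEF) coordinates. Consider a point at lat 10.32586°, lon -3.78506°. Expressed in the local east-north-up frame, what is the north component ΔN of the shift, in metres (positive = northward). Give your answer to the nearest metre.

ΔN = -636 m

The local north axis is (−sin φ cos λ, −sin φ sin λ, cos φ), giving ΔN = -43.283 + 2.532 − 595.202 = -635.95 m.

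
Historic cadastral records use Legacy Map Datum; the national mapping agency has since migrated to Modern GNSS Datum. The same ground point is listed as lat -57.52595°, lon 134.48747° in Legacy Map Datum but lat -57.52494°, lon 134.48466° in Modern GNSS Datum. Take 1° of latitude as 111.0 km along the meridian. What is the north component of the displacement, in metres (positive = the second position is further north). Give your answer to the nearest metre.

Δφ = -57.52494° − -57.52595° = +0.00101°; Δλ = 134.48466° − 134.48747° = -0.00281°.
ΔN = Δφ × 111000 = 112.1 m; ΔE = Δλ × 111000 × cos(-57.52595°) = -0.00281 × 111000 × 0.536918 = -167.5 m.

ΔN = 112 m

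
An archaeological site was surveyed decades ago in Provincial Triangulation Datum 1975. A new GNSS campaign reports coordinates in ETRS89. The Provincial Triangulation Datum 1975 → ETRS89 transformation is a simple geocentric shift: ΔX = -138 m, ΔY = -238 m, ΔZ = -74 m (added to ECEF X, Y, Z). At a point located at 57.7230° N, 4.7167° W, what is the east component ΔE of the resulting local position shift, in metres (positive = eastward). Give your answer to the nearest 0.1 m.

At φ = 57.7230°, λ = -4.7167°: sin φ = 0.845476, cos φ = 0.534013, sin λ = -0.082229, cos λ = 0.996613.
ΔE = −sin λ·ΔX + cos λ·ΔY = −(-0.082229)·(-138) + (0.996613)·(-238) = -248.54 m.

ΔE = -248.5 m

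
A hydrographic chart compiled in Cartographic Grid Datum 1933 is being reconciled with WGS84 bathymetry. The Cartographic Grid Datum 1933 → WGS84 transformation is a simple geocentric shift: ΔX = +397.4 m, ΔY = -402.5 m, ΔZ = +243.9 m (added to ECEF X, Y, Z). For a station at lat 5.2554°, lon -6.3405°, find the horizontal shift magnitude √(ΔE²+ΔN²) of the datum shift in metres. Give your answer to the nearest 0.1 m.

409.8 m

At φ = 5.2554°, λ = -6.3405°: sin φ = 0.091595, cos φ = 0.995796, sin λ = -0.110437, cos λ = 0.993883.
ΔE = −sin λ·ΔX + cos λ·ΔY = −(-0.110437)·(397.4) + (0.993883)·(-402.5) = -356.15 m.
ΔN = −sin φ cos λ·ΔX − sin φ sin λ·ΔY + cos φ·ΔZ = −(0.091595)(0.993883)(397.4) − (0.091595)(-0.110437)(-402.5) + (0.995796)(243.9) = 202.63 m.
Horizontal magnitude = √(ΔE² + ΔN²) = √((-356.15)² + 202.63²) = 409.76 m.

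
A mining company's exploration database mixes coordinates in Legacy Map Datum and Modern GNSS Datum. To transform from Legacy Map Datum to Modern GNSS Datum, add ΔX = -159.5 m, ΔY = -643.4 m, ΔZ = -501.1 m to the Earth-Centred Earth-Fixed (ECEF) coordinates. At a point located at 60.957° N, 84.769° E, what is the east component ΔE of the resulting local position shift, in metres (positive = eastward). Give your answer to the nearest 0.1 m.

The local east axis at (φ, λ) is (−sin λ, cos λ, 0), so ΔE = −sin(84.769°)·(-159.5) + cos(84.769°)·(-643.4) = 100.18 m.

ΔE = 100.2 m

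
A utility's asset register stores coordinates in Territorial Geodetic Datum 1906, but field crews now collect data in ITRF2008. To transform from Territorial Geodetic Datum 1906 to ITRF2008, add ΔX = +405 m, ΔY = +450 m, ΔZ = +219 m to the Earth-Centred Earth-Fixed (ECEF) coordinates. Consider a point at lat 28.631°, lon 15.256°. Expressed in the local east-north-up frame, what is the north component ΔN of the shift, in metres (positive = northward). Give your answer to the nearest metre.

ΔN = -52 m

The local north axis is (−sin φ cos λ, −sin φ sin λ, cos φ), giving ΔN = -187.224 − 56.738 + 192.222 = -51.74 m.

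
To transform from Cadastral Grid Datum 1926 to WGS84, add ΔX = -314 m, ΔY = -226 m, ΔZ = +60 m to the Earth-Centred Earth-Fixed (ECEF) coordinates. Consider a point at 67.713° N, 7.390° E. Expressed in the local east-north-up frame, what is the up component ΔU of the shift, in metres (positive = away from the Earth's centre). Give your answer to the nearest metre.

At φ = 67.713°, λ = 7.390°: sin φ = 0.925296, cos φ = 0.379246, sin λ = 0.128623, cos λ = 0.991694.
ΔU = cos φ cos λ·ΔX + cos φ sin λ·ΔY + sin φ·ΔZ = (0.379246)(0.991694)(-314) + (0.379246)(0.128623)(-226) + (0.925296)(60) = -73.60 m.

ΔU = -74 m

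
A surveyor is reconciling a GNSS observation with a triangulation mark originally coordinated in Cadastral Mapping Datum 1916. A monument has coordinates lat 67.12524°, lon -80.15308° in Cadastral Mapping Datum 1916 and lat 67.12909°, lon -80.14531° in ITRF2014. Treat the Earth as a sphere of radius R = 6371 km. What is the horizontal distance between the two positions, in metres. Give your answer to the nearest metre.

544 m

Δφ = 67.12909° − 67.12524° = +0.00385°; Δλ = -80.14531° − -80.15308° = +0.00777°.
1° along a meridian = πR/180 = 111195 m.
ΔN = Δφ × 111195 = 428.1 m; ΔE = Δλ × 111195 × cos(67.12524°) = +0.00777 × 111195 × 0.388718 = 335.8 m.
Distance = √(ΔE² + ΔN²) = √(335.8² + 428.1²) = 544.1 m.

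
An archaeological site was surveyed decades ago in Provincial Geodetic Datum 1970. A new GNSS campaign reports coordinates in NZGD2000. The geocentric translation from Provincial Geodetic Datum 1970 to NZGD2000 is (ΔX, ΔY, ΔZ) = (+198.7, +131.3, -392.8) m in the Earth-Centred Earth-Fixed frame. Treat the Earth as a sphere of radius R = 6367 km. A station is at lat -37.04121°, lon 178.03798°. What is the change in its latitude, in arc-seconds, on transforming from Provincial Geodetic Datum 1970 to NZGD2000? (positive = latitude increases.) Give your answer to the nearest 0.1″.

sin φ = -0.602389, cos φ = 0.798202, sin λ = 0.034237, cos λ = -0.999414.
North component: ΔN = −sin φ cos λ·ΔX − sin φ sin λ·ΔY + cos φ·ΔZ = −(-0.602389)(-0.999414)(198.7) − (-0.602389)(0.034237)(131.3) + (0.798202)(-392.8) = -430.45 m.
1° of latitude spans πR/180 = 111125 m, so Δφ = -430.45 / 111125 × 3600 = -13.945″.

Δφ = -13.9″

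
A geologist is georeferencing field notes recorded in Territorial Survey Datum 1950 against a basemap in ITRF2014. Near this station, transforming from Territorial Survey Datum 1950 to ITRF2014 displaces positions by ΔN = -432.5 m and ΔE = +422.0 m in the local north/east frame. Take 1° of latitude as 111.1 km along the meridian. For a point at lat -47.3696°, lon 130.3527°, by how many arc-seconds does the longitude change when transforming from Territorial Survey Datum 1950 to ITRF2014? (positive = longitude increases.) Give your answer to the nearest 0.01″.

Δλ = 20.19″

At latitude -47.3696°, cos φ = 0.677266.
1° of longitude at this latitude = 111.1 × cos φ = 75.24 km, so Δλ = 422.0 / 75244.3 = 0.0056084° = 20.190″.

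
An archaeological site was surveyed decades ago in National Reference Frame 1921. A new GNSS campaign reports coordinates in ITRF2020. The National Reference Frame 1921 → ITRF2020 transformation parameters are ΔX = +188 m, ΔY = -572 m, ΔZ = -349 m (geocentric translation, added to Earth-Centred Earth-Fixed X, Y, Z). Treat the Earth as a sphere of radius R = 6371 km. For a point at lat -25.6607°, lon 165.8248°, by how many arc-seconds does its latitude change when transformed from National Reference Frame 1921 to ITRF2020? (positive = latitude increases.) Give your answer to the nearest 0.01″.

Δφ = -14.70″

sin φ = -0.433041, cos φ = 0.901374, sin λ = 0.244888, cos λ = -0.969551.
North component: ΔN = −sin φ cos λ·ΔX − sin φ sin λ·ΔY + cos φ·ΔZ = −(-0.433041)(-0.969551)(188) − (-0.433041)(0.244888)(-572) + (0.901374)(-349) = -454.17 m.
1° of latitude spans πR/180 = 111195 m, so Δφ = -454.17 / 111195 × 3600 = -14.704″.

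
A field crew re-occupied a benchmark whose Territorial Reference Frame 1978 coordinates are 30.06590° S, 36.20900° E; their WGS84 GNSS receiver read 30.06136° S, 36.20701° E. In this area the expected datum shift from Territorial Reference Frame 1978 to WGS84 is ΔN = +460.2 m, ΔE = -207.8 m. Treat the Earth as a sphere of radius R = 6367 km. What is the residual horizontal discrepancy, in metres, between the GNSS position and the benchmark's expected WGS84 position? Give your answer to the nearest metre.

Observed coordinate differences: Δφ = +0.00454°, Δλ = -0.00199°.
Converting to metres (1° lat = 111125 m, cos φ = 0.865450): observed ΔN = 504.5 m, observed ΔE = -191.4 m.
Subtracting the expected shift leaves a residual of 504.5 − (460.2) = 44.3 m north and -191.4 − (-207.8) = 16.4 m east.
Residual distance = √(44.3² + 16.4²) = 47.3 m.

47 m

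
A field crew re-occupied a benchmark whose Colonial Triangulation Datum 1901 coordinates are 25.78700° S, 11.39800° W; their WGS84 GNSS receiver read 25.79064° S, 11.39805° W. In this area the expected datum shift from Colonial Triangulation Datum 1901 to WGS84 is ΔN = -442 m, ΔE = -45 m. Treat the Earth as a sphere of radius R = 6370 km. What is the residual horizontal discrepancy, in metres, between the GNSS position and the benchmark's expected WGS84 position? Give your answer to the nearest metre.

55 m

Observed coordinate differences: Δφ = -0.00364°, Δλ = -0.00005°.
Converting to metres (1° lat = 111177 m, cos φ = 0.900417): observed ΔN = -404.7 m, observed ΔE = -5.0 m.
Subtracting the expected shift leaves a residual of -404.7 − (-442) = 37.3 m north and -5.0 − (-45) = 40.0 m east.
Residual distance = √(37.3² + 40.0²) = 54.7 m.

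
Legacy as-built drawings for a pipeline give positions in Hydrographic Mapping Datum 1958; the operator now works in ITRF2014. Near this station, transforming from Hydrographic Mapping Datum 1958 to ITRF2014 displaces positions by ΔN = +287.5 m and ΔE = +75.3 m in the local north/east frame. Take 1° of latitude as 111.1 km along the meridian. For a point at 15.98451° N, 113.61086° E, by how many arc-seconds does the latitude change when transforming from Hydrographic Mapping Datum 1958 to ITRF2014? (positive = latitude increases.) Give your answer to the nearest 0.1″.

Δφ = 9.3″

1° of latitude = 111.1 km, so Δφ = 287.5 / 111100 = 0.0025878° = 9.316″.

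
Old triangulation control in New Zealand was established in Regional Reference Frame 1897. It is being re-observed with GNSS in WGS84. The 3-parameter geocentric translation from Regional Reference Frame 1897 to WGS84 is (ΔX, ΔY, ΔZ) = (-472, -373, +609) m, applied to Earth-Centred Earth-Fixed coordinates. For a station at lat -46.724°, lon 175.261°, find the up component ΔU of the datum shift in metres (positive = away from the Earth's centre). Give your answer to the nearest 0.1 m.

At φ = -46.724°, λ = 175.261°: sin φ = -0.728060, cos φ = 0.685513, sin λ = 0.082617, cos λ = -0.996581.
ΔU = cos φ cos λ·ΔX + cos φ sin λ·ΔY + sin φ·ΔZ = (0.685513)(-0.996581)(-472) + (0.685513)(0.082617)(-373) + (-0.728060)(609) = -142.06 m.

ΔU = -142.1 m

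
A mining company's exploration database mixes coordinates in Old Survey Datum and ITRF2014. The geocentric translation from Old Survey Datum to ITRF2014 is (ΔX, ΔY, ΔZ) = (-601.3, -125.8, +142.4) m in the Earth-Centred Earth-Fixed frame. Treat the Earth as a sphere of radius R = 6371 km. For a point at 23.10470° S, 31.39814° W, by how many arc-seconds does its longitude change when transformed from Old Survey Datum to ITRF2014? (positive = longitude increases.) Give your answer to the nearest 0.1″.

Δλ = -14.8″

sin φ = -0.392413, cos φ = 0.919789, sin λ = -0.520982, cos λ = 0.853568.
East component: ΔE = −sin λ·ΔX + cos λ·ΔY = −(-0.520982)(-601.3) + (0.853568)(-125.8) = -420.65 m.
1° of latitude spans πR/180 = 111195 m; at latitude φ, 1° of longitude spans that × cos φ = 102275.9 m, so Δλ = -420.65 / 102275.9 × 3600 = -14.806″.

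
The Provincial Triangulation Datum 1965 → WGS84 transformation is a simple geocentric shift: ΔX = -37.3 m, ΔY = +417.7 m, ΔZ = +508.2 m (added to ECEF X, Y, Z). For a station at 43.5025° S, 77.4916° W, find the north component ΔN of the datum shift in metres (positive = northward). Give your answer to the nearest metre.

ΔN = 82 m

At φ = -43.5025°, λ = -77.4916°: sin φ = -0.688386, cos φ = 0.725344, sin λ = -0.976264, cos λ = 0.216583.
ΔN = −sin φ cos λ·ΔX − sin φ sin λ·ΔY + cos φ·ΔZ = −(-0.688386)(0.216583)(-37.3) − (-0.688386)(-0.976264)(417.7) + (0.725344)(508.2) = 82.34 m.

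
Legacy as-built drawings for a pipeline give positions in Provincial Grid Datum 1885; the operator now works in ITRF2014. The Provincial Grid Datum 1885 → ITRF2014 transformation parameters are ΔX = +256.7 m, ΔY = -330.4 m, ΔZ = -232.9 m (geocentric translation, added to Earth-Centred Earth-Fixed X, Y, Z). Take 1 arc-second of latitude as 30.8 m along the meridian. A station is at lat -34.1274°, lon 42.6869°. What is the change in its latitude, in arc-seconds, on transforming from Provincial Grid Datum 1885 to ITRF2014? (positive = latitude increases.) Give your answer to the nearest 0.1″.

sin φ = -0.561035, cos φ = 0.827792, sin λ = 0.677992, cos λ = 0.735070.
North component: ΔN = −sin φ cos λ·ΔX − sin φ sin λ·ΔY + cos φ·ΔZ = −(-0.561035)(0.735070)(256.7) − (-0.561035)(0.677992)(-330.4) + (0.827792)(-232.9) = -212.61 m.
1° of latitude spans 3600 × 30.80 = 110880 m, so Δφ = -212.61 / 110880 × 3600 = -6.903″.

Δφ = -6.9″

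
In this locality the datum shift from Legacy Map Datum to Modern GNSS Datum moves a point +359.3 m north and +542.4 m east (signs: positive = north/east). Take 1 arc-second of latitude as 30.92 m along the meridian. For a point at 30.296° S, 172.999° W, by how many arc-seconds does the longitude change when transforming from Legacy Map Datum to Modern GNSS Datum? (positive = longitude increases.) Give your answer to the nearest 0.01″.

At latitude -30.296°, cos φ = 0.863431.
1″ of longitude at this latitude = 30.92 × cos φ = 26.6973 m, so Δλ = 542.4 / 26.6973 = 20.317″.

Δλ = 20.32″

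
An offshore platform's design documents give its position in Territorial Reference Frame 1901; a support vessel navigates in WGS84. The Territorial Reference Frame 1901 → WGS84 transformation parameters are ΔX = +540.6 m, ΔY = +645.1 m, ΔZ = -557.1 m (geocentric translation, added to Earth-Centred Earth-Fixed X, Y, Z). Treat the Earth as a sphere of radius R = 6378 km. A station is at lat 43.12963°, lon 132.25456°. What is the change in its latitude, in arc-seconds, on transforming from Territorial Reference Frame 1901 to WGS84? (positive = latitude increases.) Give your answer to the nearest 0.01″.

sin φ = 0.683651, cos φ = 0.729809, sin λ = 0.740165, cos λ = -0.672426.
North component: ΔN = −sin φ cos λ·ΔX − sin φ sin λ·ΔY + cos φ·ΔZ = −(0.683651)(-0.672426)(540.6) − (0.683651)(0.740165)(645.1) + (0.729809)(-557.1) = -484.49 m.
1° of latitude spans πR/180 = 111317 m, so Δφ = -484.49 / 111317 × 3600 = -15.668″.

Δφ = -15.67″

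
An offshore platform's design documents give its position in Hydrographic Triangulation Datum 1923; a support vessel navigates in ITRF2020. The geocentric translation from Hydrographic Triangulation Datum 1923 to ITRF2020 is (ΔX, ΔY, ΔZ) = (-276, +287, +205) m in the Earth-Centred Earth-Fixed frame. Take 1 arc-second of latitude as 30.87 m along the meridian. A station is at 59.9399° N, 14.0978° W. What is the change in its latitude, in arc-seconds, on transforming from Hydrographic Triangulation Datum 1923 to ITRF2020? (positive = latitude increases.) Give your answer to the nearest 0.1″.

sin φ = 0.865500, cos φ = 0.500908, sin λ = -0.243578, cos λ = 0.969881.
North component: ΔN = −sin φ cos λ·ΔX − sin φ sin λ·ΔY + cos φ·ΔZ = −(0.865500)(0.969881)(-276) − (0.865500)(-0.243578)(287) + (0.500908)(205) = 394.87 m.
1° of latitude spans 3600 × 30.87 = 111132 m, so Δφ = 394.87 / 111132 × 3600 = 12.792″.

Δφ = 12.8″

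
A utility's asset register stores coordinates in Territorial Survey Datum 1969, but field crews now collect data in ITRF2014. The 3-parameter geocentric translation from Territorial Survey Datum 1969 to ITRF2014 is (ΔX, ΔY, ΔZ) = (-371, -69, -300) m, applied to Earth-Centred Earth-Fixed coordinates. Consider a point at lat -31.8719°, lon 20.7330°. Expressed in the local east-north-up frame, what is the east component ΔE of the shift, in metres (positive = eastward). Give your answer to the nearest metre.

ΔE = 67 m

At φ = -31.8719°, λ = 20.7330°: sin φ = -0.528022, cos φ = 0.849231, sin λ = 0.354014, cos λ = 0.935240.
ΔE = −sin λ·ΔX + cos λ·ΔY = −(0.354014)·(-371) + (0.935240)·(-69) = 66.81 m.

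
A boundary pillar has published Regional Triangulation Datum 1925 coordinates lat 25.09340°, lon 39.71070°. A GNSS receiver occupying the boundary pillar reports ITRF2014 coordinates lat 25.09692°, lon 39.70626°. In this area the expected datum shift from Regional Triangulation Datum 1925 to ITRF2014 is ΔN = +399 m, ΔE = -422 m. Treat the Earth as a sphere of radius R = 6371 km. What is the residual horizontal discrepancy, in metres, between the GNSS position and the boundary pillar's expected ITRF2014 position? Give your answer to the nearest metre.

26 m

Observed coordinate differences: Δφ = +0.00352°, Δλ = -0.00444°.
Converting to metres (1° lat = 111195 m, cos φ = 0.905618): observed ΔN = 391.4 m, observed ΔE = -447.1 m.
Subtracting the expected shift leaves a residual of 391.4 − (399) = -7.6 m north and -447.1 − (-422) = -25.1 m east.
Residual distance = √((-7.6)² + (-25.1)²) = 26.2 m.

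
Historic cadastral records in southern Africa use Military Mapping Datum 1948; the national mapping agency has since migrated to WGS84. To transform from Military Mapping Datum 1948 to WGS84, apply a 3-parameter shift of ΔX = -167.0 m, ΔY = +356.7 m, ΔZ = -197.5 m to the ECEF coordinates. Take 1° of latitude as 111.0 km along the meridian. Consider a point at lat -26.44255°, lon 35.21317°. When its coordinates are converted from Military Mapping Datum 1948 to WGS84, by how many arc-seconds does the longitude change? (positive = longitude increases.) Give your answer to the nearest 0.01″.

sin φ = -0.445300, cos φ = 0.895381, sin λ = 0.576620, cos λ = 0.817012.
East component: ΔE = −sin λ·ΔX + cos λ·ΔY = −(0.576620)(-167.0) + (0.817012)(356.7) = 387.72 m.
1° of latitude spans 111000 m; at latitude φ, 1° of longitude spans that × cos φ = 99387.3 m, so Δλ = 387.72 / 99387.3 × 3600 = 14.044″.

Δλ = 14.04″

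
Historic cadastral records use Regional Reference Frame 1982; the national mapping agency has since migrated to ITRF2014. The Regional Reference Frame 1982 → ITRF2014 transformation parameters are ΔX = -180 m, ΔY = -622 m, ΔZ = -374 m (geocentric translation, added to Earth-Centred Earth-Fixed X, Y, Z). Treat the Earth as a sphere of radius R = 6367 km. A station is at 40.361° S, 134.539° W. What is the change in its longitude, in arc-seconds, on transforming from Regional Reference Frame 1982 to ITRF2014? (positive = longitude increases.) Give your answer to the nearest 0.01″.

sin φ = -0.647601, cos φ = 0.761979, sin λ = -0.712773, cos λ = -0.701395.
East component: ΔE = −sin λ·ΔX + cos λ·ΔY = −(-0.712773)(-180) + (-0.701395)(-622) = 307.97 m.
1° of latitude spans πR/180 = 111125 m; at latitude φ, 1° of longitude spans that × cos φ = 84675.0 m, so Δλ = 307.97 / 84675.0 × 3600 = 13.093″.

Δλ = 13.09″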